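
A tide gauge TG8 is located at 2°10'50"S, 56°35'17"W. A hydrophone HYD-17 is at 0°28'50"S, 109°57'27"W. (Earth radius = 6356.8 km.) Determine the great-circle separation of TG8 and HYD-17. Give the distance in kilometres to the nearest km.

5922 km

TG8: φ = -2.18056°, λ = -56.58806°
HYD-17: φ = -0.48056°, λ = -109.95750°
Δφ = 1.7000°,  Δλ = -53.3694°
a = sin²(Δφ/2) + cos φ₁ cos φ₂ sin²(Δλ/2) = 0.201740
c = 2·arcsin(√a) = 0.931639 rad = 53.3790°
d = R·c = 6356.8 × 0.931639 = 5922.2 km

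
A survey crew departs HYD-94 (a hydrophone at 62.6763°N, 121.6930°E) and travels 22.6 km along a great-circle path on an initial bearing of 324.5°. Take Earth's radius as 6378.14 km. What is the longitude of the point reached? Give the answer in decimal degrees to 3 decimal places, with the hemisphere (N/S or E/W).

δ = d/R = 22.6/6378.14 = 0.003543 rad
φ₂ = arcsin(sin φ₁ cos δ + cos φ₁ sin δ cos θ)
   = arcsin(0.88843·0.99999 + 0.45902·0.00354·0.81412) = 62.84134°
λ₂ = λ₁ + atan2(sin θ sin δ cos φ₁, cos δ − sin φ₁ sin φ₂) = 121.43472°

121.435°E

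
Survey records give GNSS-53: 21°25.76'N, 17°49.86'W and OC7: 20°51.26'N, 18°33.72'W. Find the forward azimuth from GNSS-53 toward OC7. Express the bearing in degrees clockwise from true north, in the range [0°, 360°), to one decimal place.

230.0°

GNSS-53: φ = +21.42933°, λ = -17.83100°
OC7: φ = +20.85433°, λ = -18.56200°
Δλ = -0.7310°
y = sin Δλ · cos φ₂ = -0.011922
x = cos φ₁ sin φ₂ − sin φ₁ cos φ₂ cos Δλ = -0.010008
θ = atan2(y, x) = -130.0106° → 229.9894° (mod 360°)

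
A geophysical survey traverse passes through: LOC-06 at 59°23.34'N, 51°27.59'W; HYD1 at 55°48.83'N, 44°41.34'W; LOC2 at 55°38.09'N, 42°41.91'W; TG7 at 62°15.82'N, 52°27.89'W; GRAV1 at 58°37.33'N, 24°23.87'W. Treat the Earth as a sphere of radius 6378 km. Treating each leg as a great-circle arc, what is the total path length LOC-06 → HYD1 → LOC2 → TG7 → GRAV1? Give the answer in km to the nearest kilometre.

LOC-06: φ = +59.38900°, λ = -51.45983°
HYD1: φ = +55.81383°, λ = -44.68900°
LOC2: φ = +55.63483°, λ = -42.69850°
TG7: φ = +62.26367°, λ = -52.46483°
GRAV1: φ = +58.62217°, λ = -24.39783°
LOC-06→HYD1: c = 0.088817 rad, d = 566.47 km
HYD1→LOC2: c = 0.019812 rad, d = 126.36 km
LOC2→TG7: c = 0.144988 rad, d = 924.73 km
TG7→GRAV1: c = 0.247683 rad, d = 1579.72 km
Total = 566.47 + 126.36 + 924.73 + 1579.72 = 3197.29 km

3197 km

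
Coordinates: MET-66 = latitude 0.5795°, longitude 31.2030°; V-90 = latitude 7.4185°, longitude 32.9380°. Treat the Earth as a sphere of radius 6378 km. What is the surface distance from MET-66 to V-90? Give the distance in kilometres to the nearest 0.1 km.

Δφ = 6.8390°,  Δλ = 1.7350°
a = sin²(Δφ/2) + cos φ₁ cos φ₂ sin²(Δλ/2) = 0.003785
c = 2·arcsin(√a) = 0.123122 rad = 7.0544°
d = R·c = 6378 × 0.123122 = 785.3 km

785.3 km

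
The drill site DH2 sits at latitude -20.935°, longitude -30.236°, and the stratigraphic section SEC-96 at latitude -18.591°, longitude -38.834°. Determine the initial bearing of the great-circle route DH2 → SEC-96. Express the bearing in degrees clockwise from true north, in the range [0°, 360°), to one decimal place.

Δλ = -8.5980°
y = sin Δλ · cos φ₂ = -0.141700
x = cos φ₁ sin φ₂ − sin φ₁ cos φ₂ cos Δλ = 0.037093
θ = atan2(y, x) = -75.3307° → 284.6693° (mod 360°)

284.7°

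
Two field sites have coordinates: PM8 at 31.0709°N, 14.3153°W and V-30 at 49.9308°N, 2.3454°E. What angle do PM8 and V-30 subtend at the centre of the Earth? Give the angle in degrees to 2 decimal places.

Δφ = 18.8599°,  Δλ = 16.6607°
a = sin²(Δφ/2) + cos φ₁ cos φ₂ sin²(Δλ/2) = 0.038417
c = 2·arcsin(√a) = 0.394561 rad = 22.6067°

22.61°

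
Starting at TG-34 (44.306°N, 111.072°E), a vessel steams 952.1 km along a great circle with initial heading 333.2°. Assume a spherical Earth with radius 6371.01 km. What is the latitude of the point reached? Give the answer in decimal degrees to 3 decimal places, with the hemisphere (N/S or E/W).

51.795°N

δ = d/R = 952.1/6371.01 = 0.149443 rad
φ₂ = arcsin(sin φ₁ cos δ + cos φ₁ sin δ cos θ)
   = arcsin(0.69849·0.98885 + 0.71562·0.14889·0.89259) = 51.79536°
λ₂ = λ₁ + atan2(sin θ sin δ cos φ₁, cos δ − sin φ₁ sin φ₂) = 104.84076°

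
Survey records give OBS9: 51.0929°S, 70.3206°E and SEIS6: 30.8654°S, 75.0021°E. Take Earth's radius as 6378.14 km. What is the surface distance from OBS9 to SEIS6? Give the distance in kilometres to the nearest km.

2285 km

Δφ = 20.2275°,  Δλ = 4.6815°
a = sin²(Δφ/2) + cos φ₁ cos φ₂ sin²(Δλ/2) = 0.031736
c = 2·arcsin(√a) = 0.358202 rad = 20.5235°
d = R·c = 6378.14 × 0.358202 = 2284.7 km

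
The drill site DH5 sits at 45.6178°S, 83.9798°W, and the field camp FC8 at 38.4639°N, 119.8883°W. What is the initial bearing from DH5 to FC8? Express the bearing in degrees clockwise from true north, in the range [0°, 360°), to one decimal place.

332.7°

Δλ = -35.9085°
y = sin Δλ · cos φ₂ = -0.459224
x = cos φ₁ sin φ₂ − sin φ₁ cos φ₂ cos Δλ = 0.888320
θ = atan2(y, x) = -27.3370° → 332.6630° (mod 360°)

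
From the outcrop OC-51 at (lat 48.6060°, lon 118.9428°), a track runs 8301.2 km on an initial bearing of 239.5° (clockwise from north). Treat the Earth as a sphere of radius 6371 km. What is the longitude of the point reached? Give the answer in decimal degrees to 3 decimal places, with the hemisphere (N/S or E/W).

δ = d/R = 8301.2/6371 = 1.302967 rad
φ₂ = arcsin(sin φ₁ cos δ + cos φ₁ sin δ cos θ)
   = arcsin(0.75018·0.26464 + 0.66123·0.96435·-0.50754) = -7.18706°
λ₂ = λ₁ + atan2(sin θ sin δ cos φ₁, cos δ − sin φ₁ sin φ₂) = 62.06678°

62.067°E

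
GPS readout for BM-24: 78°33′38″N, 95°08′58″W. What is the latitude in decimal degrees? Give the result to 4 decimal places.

78.5606°N

78° + 33′/60 + 38″/3600 = 78 + 0.55000 + 0.01056 = 78.5606°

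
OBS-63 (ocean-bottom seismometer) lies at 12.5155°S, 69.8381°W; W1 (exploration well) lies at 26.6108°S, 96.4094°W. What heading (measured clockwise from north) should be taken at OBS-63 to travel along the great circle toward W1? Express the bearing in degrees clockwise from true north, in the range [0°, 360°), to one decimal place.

236.6°

Δλ = -26.5713°
y = sin Δλ · cos φ₂ = -0.399927
x = cos φ₁ sin φ₂ − sin φ₁ cos φ₂ cos Δλ = -0.263999
θ = atan2(y, x) = -123.4295° → 236.5705° (mod 360°)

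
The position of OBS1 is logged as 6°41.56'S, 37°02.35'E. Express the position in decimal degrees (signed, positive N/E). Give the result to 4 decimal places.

-6.6927°, +37.0392°

lat: 6.6927° S → -6.6927°
lon: 37.0392° E → +37.0392°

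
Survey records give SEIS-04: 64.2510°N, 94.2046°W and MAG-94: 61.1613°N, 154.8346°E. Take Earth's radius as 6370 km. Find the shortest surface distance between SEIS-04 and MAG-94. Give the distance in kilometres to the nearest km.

4940 km

Δφ = -3.0897°,  Δλ = -110.9608°
a = sin²(Δφ/2) + cos φ₁ cos φ₂ sin²(Δλ/2) = 0.142980
c = 2·arcsin(√a) = 0.775543 rad = 44.4354°
d = R·c = 6370 × 0.775543 = 4940.2 km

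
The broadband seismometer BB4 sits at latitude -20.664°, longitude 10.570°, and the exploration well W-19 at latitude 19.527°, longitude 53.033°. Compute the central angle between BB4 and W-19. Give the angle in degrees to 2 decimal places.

57.82°

Δφ = 40.1910°,  Δλ = 42.4630°
a = sin²(Δφ/2) + cos φ₁ cos φ₂ sin²(Δλ/2) = 0.233700
c = 2·arcsin(√a) = 1.009127 rad = 57.8187°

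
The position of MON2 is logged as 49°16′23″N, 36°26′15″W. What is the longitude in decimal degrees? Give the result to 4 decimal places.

36° + 26′/60 + 15″/3600 = 36 + 0.43333 + 0.00417 = 36.4375°

36.4375°W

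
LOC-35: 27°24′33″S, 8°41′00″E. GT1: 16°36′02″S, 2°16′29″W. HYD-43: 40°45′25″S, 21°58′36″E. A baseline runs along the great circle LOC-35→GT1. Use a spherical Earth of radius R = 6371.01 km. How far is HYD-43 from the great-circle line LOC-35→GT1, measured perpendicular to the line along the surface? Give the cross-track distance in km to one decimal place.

311.4 km

LOC-35: φ = -27.40917°, λ = +8.68333°
GT1: φ = -16.60056°, λ = -2.27472°
HYD-43: φ = -40.75694°, λ = +21.97667°
δ₁₃ = central angle LOC-35→HYD-43 = 0.301242 rad  (haversine)
θ₁₃ = bearing LOC-35→HYD-43 = 144.054°,  θ₁₂ = bearing LOC-35→GT1 = 314.575°
dₓₜ = R·arcsin(sin δ₁₃ · sin(θ₁₃ − θ₁₂)) = 6371.01·arcsin(0.29671·sin(-170.521°)) = -311.428 km
|dₓₜ| = 311.428 km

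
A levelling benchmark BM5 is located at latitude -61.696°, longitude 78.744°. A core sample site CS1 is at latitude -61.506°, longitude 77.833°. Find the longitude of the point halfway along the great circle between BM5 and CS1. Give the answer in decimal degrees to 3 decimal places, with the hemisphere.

Bx = cos φ₂ cos Δλ = 0.477006,  By = cos φ₂ sin Δλ = -0.007585
φₘ = atan2(sin φ₁ + sin φ₂, √((cos φ₁ + Bx)² + By²)) = -61.60176°
λₘ = λ₁ + atan2(By, cos φ₁ + Bx) = 78.28710°

78.287°E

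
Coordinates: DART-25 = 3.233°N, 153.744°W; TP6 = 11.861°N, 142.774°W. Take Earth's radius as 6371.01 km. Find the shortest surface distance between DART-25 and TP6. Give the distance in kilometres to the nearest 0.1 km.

Δφ = 8.6280°,  Δλ = 10.9700°
a = sin²(Δφ/2) + cos φ₁ cos φ₂ sin²(Δλ/2) = 0.014586
c = 2·arcsin(√a) = 0.242133 rad = 13.8732°
d = R·c = 6371.01 × 0.242133 = 1542.6 km

1542.6 km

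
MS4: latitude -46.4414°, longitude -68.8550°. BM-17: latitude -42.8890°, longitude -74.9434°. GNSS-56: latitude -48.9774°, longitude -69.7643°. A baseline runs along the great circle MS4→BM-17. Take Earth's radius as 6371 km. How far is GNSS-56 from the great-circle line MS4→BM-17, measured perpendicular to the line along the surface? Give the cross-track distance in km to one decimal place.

δ₁₃ = central angle MS4→GNSS-56 = 0.045531 rad  (haversine)
θ₁₃ = bearing MS4→GNSS-56 = 193.229°,  θ₁₂ = bearing MS4→BM-17 = 307.192°
dₓₜ = R·arcsin(sin δ₁₃ · sin(θ₁₃ − θ₁₂)) = 6371·arcsin(0.04551·sin(-113.962°)) = -265.060 km
|dₓₜ| = 265.060 km

265.1 km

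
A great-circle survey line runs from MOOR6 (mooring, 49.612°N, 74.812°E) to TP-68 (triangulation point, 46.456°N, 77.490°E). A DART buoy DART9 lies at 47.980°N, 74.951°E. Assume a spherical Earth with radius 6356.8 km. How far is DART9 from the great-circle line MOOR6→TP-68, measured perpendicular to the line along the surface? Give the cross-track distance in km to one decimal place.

83.2 km

δ₁₃ = central angle MOOR6→DART9 = 0.028529 rad  (haversine)
θ₁₃ = bearing MOOR6→DART9 = 176.736°,  θ₁₂ = bearing MOOR6→TP-68 = 149.425°
dₓₜ = R·arcsin(sin δ₁₃ · sin(θ₁₃ − θ₁₂)) = 6356.8·arcsin(0.02852·sin(27.311°)) = 83.198 km
|dₓₜ| = 83.198 km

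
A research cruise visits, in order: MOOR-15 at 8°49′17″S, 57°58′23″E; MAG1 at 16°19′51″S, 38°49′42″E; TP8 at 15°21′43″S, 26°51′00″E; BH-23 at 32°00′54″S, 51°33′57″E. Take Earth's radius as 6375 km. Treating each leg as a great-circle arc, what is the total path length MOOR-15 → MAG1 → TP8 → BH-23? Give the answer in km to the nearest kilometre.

6638 km

MOOR-15: φ = -8.82139°, λ = +57.97306°
MAG1: φ = -16.33083°, λ = +38.82833°
TP8: φ = -15.36194°, λ = +26.85000°
BH-23: φ = -32.01500°, λ = +51.56583°
MOOR-15→MAG1: c = 0.351156 rad, d = 2238.62 km
MAG1→TP8: c = 0.201796 rad, d = 1286.45 km
TP8→BH-23: c = 0.488244 rad, d = 3112.55 km
Total = 2238.62 + 1286.45 + 3112.55 = 6637.62 km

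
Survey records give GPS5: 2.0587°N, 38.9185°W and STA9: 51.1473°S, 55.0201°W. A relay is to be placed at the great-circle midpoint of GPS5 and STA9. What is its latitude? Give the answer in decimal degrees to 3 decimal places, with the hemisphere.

24.748°S

Bx = cos φ₂ cos Δλ = 0.602711,  By = cos φ₂ sin Δλ = -0.173982
φₘ = atan2(sin φ₁ + sin φ₂, √((cos φ₁ + Bx)² + By²)) = -24.74803°
λₘ = λ₁ + atan2(By, cos φ₁ + Bx) = -45.11645°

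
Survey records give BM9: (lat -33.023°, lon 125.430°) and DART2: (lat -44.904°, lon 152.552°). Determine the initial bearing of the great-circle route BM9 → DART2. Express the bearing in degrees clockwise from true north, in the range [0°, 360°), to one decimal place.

127.6°

Δλ = 27.1220°
y = sin Δλ · cos φ₂ = 0.322900
x = cos φ₁ sin φ₂ − sin φ₁ cos φ₂ cos Δλ = -0.248325
θ = atan2(y, x) = 127.5619° → 127.5619° (mod 360°)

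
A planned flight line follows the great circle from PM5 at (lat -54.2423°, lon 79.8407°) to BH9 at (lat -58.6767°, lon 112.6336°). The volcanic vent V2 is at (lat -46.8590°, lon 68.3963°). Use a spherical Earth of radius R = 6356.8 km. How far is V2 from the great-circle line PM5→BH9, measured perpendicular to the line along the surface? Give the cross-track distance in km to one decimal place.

270.5 km

δ₁₃ = central angle PM5→V2 = 0.180444 rad  (haversine)
θ₁₃ = bearing PM5→V2 = 310.887°,  θ₁₂ = bearing PM5→BH9 = 117.175°
dₓₜ = R·arcsin(sin δ₁₃ · sin(θ₁₃ − θ₁₂)) = 6356.8·arcsin(0.17947·sin(193.712°)) = -270.506 km
|dₓₜ| = 270.506 km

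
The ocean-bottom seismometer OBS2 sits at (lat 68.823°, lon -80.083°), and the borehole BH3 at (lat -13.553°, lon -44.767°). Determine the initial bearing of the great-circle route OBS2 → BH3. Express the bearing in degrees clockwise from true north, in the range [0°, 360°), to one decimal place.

Δλ = 35.3160°
y = sin Δλ · cos φ₂ = 0.561988
x = cos φ₁ sin φ₂ − sin φ₁ cos φ₂ cos Δλ = -0.824342
θ = atan2(y, x) = 145.7161° → 145.7161° (mod 360°)

145.7°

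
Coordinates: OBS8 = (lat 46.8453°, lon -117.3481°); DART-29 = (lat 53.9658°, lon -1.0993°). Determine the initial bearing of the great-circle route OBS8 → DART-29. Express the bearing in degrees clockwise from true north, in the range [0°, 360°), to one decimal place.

Δλ = 116.2488°
y = sin Δλ · cos φ₂ = 0.527607
x = cos φ₁ sin φ₂ − sin φ₁ cos φ₂ cos Δλ = 0.742903
θ = atan2(y, x) = 35.3822° → 35.3822° (mod 360°)

35.4°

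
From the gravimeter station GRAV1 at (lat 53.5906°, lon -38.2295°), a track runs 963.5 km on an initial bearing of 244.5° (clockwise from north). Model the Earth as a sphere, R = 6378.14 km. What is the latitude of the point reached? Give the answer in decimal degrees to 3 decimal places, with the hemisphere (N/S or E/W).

δ = d/R = 963.5/6378.14 = 0.151063 rad
φ₂ = arcsin(sin φ₁ cos δ + cos φ₁ sin δ cos θ)
   = arcsin(0.80480·0.98861 + 0.59355·0.15049·-0.43051) = 49.21593°
λ₂ = λ₁ + atan2(sin θ sin δ cos φ₁, cos δ − sin φ₁ sin φ₂) = -50.23121°

49.216°N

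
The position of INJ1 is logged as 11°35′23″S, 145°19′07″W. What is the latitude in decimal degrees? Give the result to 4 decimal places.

11.5897°S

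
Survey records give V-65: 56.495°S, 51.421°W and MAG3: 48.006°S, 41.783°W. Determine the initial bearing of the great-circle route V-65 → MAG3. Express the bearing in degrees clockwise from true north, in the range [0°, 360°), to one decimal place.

Δλ = 9.6380°
y = sin Δλ · cos φ₂ = 0.112015
x = cos φ₁ sin φ₂ − sin φ₁ cos φ₂ cos Δλ = 0.139745
θ = atan2(y, x) = 38.7144° → 38.7144° (mod 360°)

38.7°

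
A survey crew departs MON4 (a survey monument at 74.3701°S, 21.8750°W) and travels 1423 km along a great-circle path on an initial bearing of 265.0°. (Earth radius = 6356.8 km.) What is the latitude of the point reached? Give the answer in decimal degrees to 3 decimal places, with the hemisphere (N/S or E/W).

δ = d/R = 1423/6356.8 = 0.223855 rad
φ₂ = arcsin(sin φ₁ cos δ + cos φ₁ sin δ cos θ)
   = arcsin(-0.96302·0.97505 + 0.26942·0.22199·-0.08716) = -70.77041°
λ₂ = λ₁ + atan2(sin θ sin δ cos φ₁, cos δ − sin φ₁ sin φ₂) = -64.05412°

70.770°S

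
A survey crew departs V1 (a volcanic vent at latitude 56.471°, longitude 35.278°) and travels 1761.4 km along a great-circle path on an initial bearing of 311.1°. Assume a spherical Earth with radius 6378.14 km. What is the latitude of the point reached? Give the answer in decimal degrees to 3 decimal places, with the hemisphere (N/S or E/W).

64.293°N

δ = d/R = 1761.4/6378.14 = 0.276162 rad
φ₂ = arcsin(sin φ₁ cos δ + cos φ₁ sin δ cos θ)
   = arcsin(0.83361·0.96211 + 0.55236·0.27267·0.65738) = 64.29337°
λ₂ = λ₁ + atan2(sin θ sin δ cos φ₁, cos δ − sin φ₁ sin φ₂) = 7.00375°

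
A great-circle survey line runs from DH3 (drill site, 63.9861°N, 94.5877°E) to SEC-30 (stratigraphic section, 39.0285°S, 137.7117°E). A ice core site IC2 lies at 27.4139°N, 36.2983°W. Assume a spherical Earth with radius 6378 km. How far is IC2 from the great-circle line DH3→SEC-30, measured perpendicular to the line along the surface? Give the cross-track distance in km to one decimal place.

δ₁₃ = central angle DH3→IC2 = 1.411193 rad  (haversine)
θ₁₃ = bearing DH3→IC2 = 317.175°,  θ₁₂ = bearing DH3→SEC-30 = 145.948°
dₓₜ = R·arcsin(sin δ₁₃ · sin(θ₁₃ − θ₁₂)) = 6378·arcsin(0.98729·sin(171.228°)) = 963.989 km
|dₓₜ| = 963.989 km

964.0 km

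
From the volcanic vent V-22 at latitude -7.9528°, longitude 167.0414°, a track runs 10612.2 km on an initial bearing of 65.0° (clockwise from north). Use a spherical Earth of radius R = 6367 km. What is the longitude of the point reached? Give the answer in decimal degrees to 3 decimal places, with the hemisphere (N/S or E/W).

δ = d/R = 10612.2/6367 = 1.666750 rad
φ₂ = arcsin(sin φ₁ cos δ + cos φ₁ sin δ cos θ)
   = arcsin(-0.13836·-0.09581 + 0.99038·0.99540·0.42262) = 25.46019°
λ₂ = λ₁ + atan2(sin θ sin δ cos φ₁, cos δ − sin φ₁ sin φ₂) = -100.63016°

100.630°W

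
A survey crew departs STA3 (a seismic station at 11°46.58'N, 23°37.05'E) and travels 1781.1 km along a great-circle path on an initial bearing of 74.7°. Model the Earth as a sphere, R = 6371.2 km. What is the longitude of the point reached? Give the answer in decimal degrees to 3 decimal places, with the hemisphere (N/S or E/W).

39.652°E

STA3: φ = +11.77633°, λ = +23.61750°
δ = d/R = 1781.1/6371.2 = 0.279555 rad
φ₂ = arcsin(sin φ₁ cos δ + cos φ₁ sin δ cos θ)
   = arcsin(0.20409·0.96118 + 0.97895·0.27593·0.26387) = 15.51234°
λ₂ = λ₁ + atan2(sin θ sin δ cos φ₁, cos δ − sin φ₁ sin φ₂) = 39.65162°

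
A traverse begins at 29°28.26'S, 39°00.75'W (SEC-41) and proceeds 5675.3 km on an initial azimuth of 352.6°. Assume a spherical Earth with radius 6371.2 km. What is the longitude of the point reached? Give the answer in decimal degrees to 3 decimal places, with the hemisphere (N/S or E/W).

45.180°W

SEC-41: φ = -29.47100°, λ = -39.01250°
δ = d/R = 5675.3/6371.2 = 0.890774 rad
φ₂ = arcsin(sin φ₁ cos δ + cos φ₁ sin δ cos θ)
   = arcsin(-0.49198·0.62881 + 0.87060·0.77756·0.99167) = 21.21965°
λ₂ = λ₁ + atan2(sin θ sin δ cos φ₁, cos δ − sin φ₁ sin φ₂) = -45.17968°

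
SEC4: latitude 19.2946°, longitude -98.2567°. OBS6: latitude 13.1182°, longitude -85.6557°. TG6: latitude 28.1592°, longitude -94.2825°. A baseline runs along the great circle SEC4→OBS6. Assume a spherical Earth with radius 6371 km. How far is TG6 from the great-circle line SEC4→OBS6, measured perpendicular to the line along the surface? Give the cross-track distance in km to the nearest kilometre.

δ₁₃ = central angle SEC4→TG6 = 0.167202 rad  (haversine)
θ₁₃ = bearing SEC4→TG6 = 21.541°,  θ₁₂ = bearing SEC4→OBS6 = 115.169°
dₓₜ = R·arcsin(sin δ₁₃ · sin(θ₁₃ − θ₁₂)) = 6371·arcsin(0.16642·sin(-93.628°)) = -1063.087 km
|dₓₜ| = 1063.087 km

1063 km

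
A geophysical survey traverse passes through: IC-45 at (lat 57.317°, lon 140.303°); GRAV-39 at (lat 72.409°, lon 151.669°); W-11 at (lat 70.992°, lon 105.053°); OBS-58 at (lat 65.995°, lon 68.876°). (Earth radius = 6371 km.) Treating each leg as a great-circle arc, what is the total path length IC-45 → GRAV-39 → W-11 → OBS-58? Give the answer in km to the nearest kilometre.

4896 km

IC-45→GRAV-39: c = 0.275430 rad, d = 1754.76 km
GRAV-39→W-11: c = 0.250158 rad, d = 1593.76 km
W-11→OBS-58: c = 0.242865 rad, d = 1547.30 km
Total = 1754.76 + 1593.76 + 1547.30 = 4895.82 km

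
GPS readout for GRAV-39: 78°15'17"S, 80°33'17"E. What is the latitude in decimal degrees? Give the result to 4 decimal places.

78° + 15′/60 + 17″/3600 = 78 + 0.25000 + 0.00472 = 78.2547°

78.2547°S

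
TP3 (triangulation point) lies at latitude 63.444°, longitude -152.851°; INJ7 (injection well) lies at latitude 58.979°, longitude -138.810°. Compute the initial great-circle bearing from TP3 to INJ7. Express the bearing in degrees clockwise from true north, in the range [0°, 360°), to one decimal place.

117.1°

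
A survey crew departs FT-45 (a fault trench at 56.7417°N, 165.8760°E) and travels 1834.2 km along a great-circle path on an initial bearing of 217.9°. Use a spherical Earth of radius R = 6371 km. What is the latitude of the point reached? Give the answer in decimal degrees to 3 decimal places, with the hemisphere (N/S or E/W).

δ = d/R = 1834.2/6371 = 0.287898 rad
φ₂ = arcsin(sin φ₁ cos δ + cos φ₁ sin δ cos θ)
   = arcsin(0.83621·0.95884 + 0.54841·0.28394·-0.78908) = 42.75916°
λ₂ = λ₁ + atan2(sin θ sin δ cos φ₁, cos δ − sin φ₁ sin φ₂) = 152.13352°

42.759°N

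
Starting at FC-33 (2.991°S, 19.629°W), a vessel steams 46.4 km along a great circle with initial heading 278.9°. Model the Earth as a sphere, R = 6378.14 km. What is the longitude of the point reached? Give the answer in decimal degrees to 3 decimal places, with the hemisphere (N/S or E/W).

δ = d/R = 46.4/6378.14 = 0.007275 rad
φ₂ = arcsin(sin φ₁ cos δ + cos φ₁ sin δ cos θ)
   = arcsin(-0.05218·0.99997 + 0.99864·0.00727·0.15471) = -2.92644°
λ₂ = λ₁ + atan2(sin θ sin δ cos φ₁, cos δ − sin φ₁ sin φ₂) = -20.04134°

20.041°W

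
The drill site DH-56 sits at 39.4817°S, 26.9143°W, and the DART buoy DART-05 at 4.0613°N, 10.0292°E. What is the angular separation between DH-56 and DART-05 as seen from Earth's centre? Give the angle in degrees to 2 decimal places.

Δφ = 43.5430°,  Δλ = 36.9435°
a = sin²(Δφ/2) + cos φ₁ cos φ₂ sin²(Δλ/2) = 0.214857
c = 2·arcsin(√a) = 0.963943 rad = 55.2298°

55.23°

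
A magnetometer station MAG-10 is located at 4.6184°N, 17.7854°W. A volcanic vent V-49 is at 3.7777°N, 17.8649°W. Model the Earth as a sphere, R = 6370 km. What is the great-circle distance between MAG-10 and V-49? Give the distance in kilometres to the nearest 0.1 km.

Δφ = -0.8407°,  Δλ = -0.0795°
a = sin²(Δφ/2) + cos φ₁ cos φ₂ sin²(Δλ/2) = 0.000054
c = 2·arcsin(√a) = 0.014738 rad = 0.8444°
d = R·c = 6370 × 0.014738 = 93.9 km

93.9 km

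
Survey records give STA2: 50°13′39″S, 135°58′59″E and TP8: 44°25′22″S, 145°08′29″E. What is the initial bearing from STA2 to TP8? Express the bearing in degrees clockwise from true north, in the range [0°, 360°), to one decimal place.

STA2: φ = -50.22750°, λ = +135.98306°
TP8: φ = -44.42278°, λ = +145.14139°
Δλ = 9.1583°
y = sin Δλ · cos φ₂ = 0.113674
x = cos φ₁ sin φ₂ − sin φ₁ cos φ₂ cos Δλ = 0.094141
θ = atan2(y, x) = 50.3695° → 50.3695° (mod 360°)

50.4°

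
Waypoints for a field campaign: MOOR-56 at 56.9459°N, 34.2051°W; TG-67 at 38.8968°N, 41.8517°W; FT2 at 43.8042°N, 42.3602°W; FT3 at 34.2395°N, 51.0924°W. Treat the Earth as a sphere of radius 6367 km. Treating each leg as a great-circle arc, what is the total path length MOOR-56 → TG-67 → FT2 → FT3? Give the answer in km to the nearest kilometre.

MOOR-56→TG-67: c = 0.326980 rad, d = 2081.88 km
TG-67→FT2: c = 0.085908 rad, d = 546.98 km
FT2→FT3: c = 0.204400 rad, d = 1301.42 km
Total = 2081.88 + 546.98 + 1301.42 = 3930.28 km

3930 km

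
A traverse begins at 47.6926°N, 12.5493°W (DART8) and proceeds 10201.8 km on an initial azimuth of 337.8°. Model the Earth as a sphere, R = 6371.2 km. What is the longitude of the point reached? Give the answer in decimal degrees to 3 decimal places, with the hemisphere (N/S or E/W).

δ = d/R = 10201.8/6371.2 = 1.601237 rad
φ₂ = arcsin(sin φ₁ cos δ + cos φ₁ sin δ cos θ)
   = arcsin(0.73954·-0.03044 + 0.67311·0.99954·0.92587) = 36.89953°
λ₂ = λ₁ + atan2(sin θ sin δ cos φ₁, cos δ − sin φ₁ sin φ₂) = -164.36785°

164.368°W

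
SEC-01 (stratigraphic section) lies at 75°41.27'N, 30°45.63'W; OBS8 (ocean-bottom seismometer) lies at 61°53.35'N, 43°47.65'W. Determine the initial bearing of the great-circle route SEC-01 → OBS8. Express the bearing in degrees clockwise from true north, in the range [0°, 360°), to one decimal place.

SEC-01: φ = +75.68783°, λ = -30.76050°
OBS8: φ = +61.88917°, λ = -43.79417°
Δλ = -13.0337°
y = sin Δλ · cos φ₂ = -0.106262
x = cos φ₁ sin φ₂ − sin φ₁ cos φ₂ cos Δλ = -0.226749
θ = atan2(y, x) = -154.8907° → 205.1093° (mod 360°)

205.1°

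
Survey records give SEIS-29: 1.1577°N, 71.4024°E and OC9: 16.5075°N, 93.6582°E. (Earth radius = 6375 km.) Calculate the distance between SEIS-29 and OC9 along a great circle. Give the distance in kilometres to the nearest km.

2977 km

Δφ = 15.3498°,  Δλ = 22.2558°
a = sin²(Δφ/2) + cos φ₁ cos φ₂ sin²(Δλ/2) = 0.053542
c = 2·arcsin(√a) = 0.467017 rad = 26.7581°
d = R·c = 6375 × 0.467017 = 2977.2 km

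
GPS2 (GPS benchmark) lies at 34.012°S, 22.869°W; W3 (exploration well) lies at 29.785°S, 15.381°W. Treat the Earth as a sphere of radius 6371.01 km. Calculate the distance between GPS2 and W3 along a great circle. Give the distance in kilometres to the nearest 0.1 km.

Δφ = 4.2270°,  Δλ = 7.4880°
a = sin²(Δφ/2) + cos φ₁ cos φ₂ sin²(Δλ/2) = 0.004428
c = 2·arcsin(√a) = 0.133179 rad = 7.6306°
d = R·c = 6371.01 × 0.133179 = 848.5 km

848.5 km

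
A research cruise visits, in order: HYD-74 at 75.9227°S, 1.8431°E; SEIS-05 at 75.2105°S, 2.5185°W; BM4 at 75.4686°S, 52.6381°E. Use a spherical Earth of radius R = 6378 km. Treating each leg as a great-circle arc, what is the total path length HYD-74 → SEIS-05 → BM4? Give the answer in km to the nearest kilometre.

HYD-74→SEIS-05: c = 0.022675 rad, d = 144.62 km
SEIS-05→BM4: c = 0.234915 rad, d = 1498.29 km
Total = 144.62 + 1498.29 = 1642.91 km

1643 km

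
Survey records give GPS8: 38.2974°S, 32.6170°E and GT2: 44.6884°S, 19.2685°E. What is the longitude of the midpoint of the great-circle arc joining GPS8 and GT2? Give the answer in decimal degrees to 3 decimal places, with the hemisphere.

26.274°E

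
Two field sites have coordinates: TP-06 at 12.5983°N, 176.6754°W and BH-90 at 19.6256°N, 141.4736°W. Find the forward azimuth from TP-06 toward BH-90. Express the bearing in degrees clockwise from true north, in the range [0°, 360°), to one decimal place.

73.6°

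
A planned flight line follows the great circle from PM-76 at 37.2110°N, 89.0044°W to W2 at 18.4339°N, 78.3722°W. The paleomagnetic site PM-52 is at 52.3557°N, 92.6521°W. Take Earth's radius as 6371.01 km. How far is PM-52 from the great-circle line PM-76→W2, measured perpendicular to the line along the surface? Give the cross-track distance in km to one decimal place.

601.6 km

δ₁₃ = central angle PM-76→PM-52 = 0.268071 rad  (haversine)
θ₁₃ = bearing PM-76→PM-52 = 351.564°,  θ₁₂ = bearing PM-76→W2 = 150.710°
dₓₜ = R·arcsin(sin δ₁₃ · sin(θ₁₃ − θ₁₂)) = 6371.01·arcsin(0.26487·sin(200.854°)) = -601.631 km
|dₓₜ| = 601.631 km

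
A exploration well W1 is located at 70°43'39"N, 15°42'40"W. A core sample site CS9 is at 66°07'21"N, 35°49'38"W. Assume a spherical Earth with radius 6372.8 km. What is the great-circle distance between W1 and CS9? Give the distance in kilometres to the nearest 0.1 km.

962.3 km

W1: φ = +70.72750°, λ = -15.71111°
CS9: φ = +66.12250°, λ = -35.82722°
Δφ = -4.6050°,  Δλ = -20.1161°
a = sin²(Δφ/2) + cos φ₁ cos φ₂ sin²(Δλ/2) = 0.005689
c = 2·arcsin(√a) = 0.150996 rad = 8.6514°
d = R·c = 6372.8 × 0.150996 = 962.3 km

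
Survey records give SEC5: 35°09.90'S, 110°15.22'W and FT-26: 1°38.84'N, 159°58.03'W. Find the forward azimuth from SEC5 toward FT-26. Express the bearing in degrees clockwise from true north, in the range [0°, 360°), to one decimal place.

297.4°

SEC5: φ = -35.16500°, λ = -110.25367°
FT-26: φ = +1.64733°, λ = -159.96717°
Δλ = -49.7135°
y = sin Δλ · cos φ₂ = -0.762505
x = cos φ₁ sin φ₂ − sin φ₁ cos φ₂ cos Δλ = 0.395751
θ = atan2(y, x) = -62.5700° → 297.4300° (mod 360°)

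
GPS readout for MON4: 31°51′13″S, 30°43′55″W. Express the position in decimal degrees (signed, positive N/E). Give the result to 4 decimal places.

-31.8536°, -30.7319°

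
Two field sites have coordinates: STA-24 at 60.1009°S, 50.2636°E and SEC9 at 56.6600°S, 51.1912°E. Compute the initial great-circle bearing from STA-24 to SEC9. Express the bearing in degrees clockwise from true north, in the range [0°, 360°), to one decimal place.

8.4°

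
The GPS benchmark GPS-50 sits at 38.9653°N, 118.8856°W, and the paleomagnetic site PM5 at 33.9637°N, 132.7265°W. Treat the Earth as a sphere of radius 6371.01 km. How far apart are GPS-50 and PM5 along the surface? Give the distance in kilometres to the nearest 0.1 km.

1355.0 km

Δφ = -5.0016°,  Δλ = -13.8409°
a = sin²(Δφ/2) + cos φ₁ cos φ₂ sin²(Δλ/2) = 0.011266
c = 2·arcsin(√a) = 0.212686 rad = 12.1860°
d = R·c = 6371.01 × 0.212686 = 1355.0 km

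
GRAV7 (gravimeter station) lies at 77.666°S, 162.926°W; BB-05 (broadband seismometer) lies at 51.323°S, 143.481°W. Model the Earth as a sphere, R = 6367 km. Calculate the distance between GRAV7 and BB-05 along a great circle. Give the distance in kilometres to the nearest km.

3035 km

Δφ = 26.3430°,  Δλ = 19.4450°
a = sin²(Δφ/2) + cos φ₁ cos φ₂ sin²(Δλ/2) = 0.055730
c = 2·arcsin(√a) = 0.476644 rad = 27.3097°
d = R·c = 6367 × 0.476644 = 3034.8 km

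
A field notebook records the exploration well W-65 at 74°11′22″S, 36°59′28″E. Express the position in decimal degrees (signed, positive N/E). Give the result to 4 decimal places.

-74.1894°, +36.9911°

lat: 74.1894° S → -74.1894°
lon: 36.9911° E → +36.9911°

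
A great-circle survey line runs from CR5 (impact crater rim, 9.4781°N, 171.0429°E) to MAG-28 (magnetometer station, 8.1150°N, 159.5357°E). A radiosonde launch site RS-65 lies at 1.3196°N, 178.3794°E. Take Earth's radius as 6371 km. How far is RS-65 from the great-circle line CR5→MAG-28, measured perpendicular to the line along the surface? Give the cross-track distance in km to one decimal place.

δ₁₃ = central angle CR5→RS-65 = 0.191044 rad  (haversine)
θ₁₃ = bearing CR5→RS-65 = 137.754°,  θ₁₂ = bearing CR5→MAG-28 = 264.071°
dₓₜ = R·arcsin(sin δ₁₃ · sin(θ₁₃ − θ₁₂)) = 6371·arcsin(0.18988·sin(-126.317°)) = -978.608 km
|dₓₜ| = 978.608 km

978.6 km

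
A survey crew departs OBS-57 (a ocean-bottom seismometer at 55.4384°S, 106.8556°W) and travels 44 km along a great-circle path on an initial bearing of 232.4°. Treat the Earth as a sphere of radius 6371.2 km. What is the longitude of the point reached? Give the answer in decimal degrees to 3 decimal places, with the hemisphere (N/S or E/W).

107.412°W

δ = d/R = 44/6371.2 = 0.006906 rad
φ₂ = arcsin(sin φ₁ cos δ + cos φ₁ sin δ cos θ)
   = arcsin(-0.82352·0.99998 + 0.56729·0.00691·-0.61015) = -55.67857°
λ₂ = λ₁ + atan2(sin θ sin δ cos φ₁, cos δ − sin φ₁ sin φ₂) = -107.41162°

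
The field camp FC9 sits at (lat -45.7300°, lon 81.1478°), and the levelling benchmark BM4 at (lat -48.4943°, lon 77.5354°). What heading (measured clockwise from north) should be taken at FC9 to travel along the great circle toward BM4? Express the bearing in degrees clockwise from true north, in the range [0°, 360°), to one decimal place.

Δλ = -3.6124°
y = sin Δλ · cos φ₂ = -0.041754
x = cos φ₁ sin φ₂ − sin φ₁ cos φ₂ cos Δλ = -0.049170
θ = atan2(y, x) = -139.6630° → 220.3370° (mod 360°)

220.3°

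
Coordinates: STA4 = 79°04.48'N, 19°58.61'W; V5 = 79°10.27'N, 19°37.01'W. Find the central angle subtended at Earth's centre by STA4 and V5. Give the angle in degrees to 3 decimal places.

STA4: φ = +79.07467°, λ = -19.97683°
V5: φ = +79.17117°, λ = -19.61683°
Δφ = 0.0965°,  Δλ = 0.3600°
a = sin²(Δφ/2) + cos φ₁ cos φ₂ sin²(Δλ/2) = 0.000001
c = 2·arcsin(√a) = 0.002060 rad = 0.1180°

0.118°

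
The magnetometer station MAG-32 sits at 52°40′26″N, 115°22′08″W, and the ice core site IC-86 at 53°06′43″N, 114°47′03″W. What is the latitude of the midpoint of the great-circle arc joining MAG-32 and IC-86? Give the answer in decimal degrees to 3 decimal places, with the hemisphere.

52.893°N

MAG-32: φ = +52.67389°, λ = -115.36889°
IC-86: φ = +53.11194°, λ = -114.78417°
Bx = cos φ₂ cos Δλ = 0.600222,  By = cos φ₂ sin Δλ = 0.006126
φₘ = atan2(sin φ₁ + sin φ₂, √((cos φ₁ + Bx)² + By²)) = 52.89328°
λₘ = λ₁ + atan2(By, cos φ₁ + Bx) = -115.07801°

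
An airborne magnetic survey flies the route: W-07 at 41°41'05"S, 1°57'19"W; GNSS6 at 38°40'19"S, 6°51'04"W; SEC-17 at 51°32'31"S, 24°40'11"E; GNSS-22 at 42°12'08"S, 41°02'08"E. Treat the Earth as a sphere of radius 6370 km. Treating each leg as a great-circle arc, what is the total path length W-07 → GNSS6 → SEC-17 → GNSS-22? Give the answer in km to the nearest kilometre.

W-07: φ = -41.68472°, λ = -1.95528°
GNSS6: φ = -38.67194°, λ = -6.85111°
SEC-17: φ = -51.54194°, λ = +24.66972°
GNSS-22: φ = -42.20222°, λ = +41.03556°
W-07→GNSS6: c = 0.083804 rad, d = 533.83 km
GNSS6→SEC-17: c = 0.443555 rad, d = 2825.44 km
SEC-17→GNSS-22: c = 0.253359 rad, d = 1613.89 km
Total = 533.83 + 2825.44 + 1613.89 = 4973.17 km

4973 km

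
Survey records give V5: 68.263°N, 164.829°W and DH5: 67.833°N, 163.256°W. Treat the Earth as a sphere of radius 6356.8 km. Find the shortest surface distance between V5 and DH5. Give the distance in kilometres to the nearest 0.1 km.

Δφ = -0.4300°,  Δλ = 1.5730°
a = sin²(Δφ/2) + cos φ₁ cos φ₂ sin²(Δλ/2) = 0.000040
c = 2·arcsin(√a) = 0.012714 rad = 0.7284°
d = R·c = 6356.8 × 0.012714 = 80.8 km

80.8 km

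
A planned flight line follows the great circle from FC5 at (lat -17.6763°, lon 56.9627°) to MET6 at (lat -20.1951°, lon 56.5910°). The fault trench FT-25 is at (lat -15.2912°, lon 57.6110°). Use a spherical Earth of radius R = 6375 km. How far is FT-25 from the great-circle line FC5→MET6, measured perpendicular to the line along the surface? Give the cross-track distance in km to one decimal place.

32.5 km

δ₁₃ = central angle FC5→FT-25 = 0.043018 rad  (haversine)
θ₁₃ = bearing FC5→FT-25 = 14.702°,  θ₁₂ = bearing FC5→MET6 = 187.887°
dₓₜ = R·arcsin(sin δ₁₃ · sin(θ₁₃ − θ₁₂)) = 6375·arcsin(0.04301·sin(-173.185°)) = -32.534 km
|dₓₜ| = 32.534 km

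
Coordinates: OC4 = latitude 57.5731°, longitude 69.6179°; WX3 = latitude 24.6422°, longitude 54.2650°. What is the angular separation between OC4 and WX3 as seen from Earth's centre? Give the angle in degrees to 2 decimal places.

34.72°

Δφ = -32.9309°,  Δλ = -15.3529°
a = sin²(Δφ/2) + cos φ₁ cos φ₂ sin²(Δλ/2) = 0.089033
c = 2·arcsin(√a) = 0.605999 rad = 34.7212°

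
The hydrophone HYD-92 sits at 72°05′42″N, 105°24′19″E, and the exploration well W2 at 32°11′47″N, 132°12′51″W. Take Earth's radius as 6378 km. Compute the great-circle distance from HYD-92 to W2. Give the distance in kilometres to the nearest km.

HYD-92: φ = +72.09500°, λ = +105.40528°
W2: φ = +32.19639°, λ = -132.21417°
Δφ = -39.8986°,  Δλ = 122.3806°
a = sin²(Δφ/2) + cos φ₁ cos φ₂ sin²(Δλ/2) = 0.316156
c = 2·arcsin(√a) = 1.194274 rad = 68.4268°
d = R·c = 6378 × 1.194274 = 7617.1 km

7617 km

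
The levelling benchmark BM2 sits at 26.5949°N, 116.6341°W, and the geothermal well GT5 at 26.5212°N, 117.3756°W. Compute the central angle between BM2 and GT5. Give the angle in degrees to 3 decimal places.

0.667°

Δφ = -0.0737°,  Δλ = -0.7415°
a = sin²(Δφ/2) + cos φ₁ cos φ₂ sin²(Δλ/2) = 0.000034
c = 2·arcsin(√a) = 0.011647 rad = 0.6673°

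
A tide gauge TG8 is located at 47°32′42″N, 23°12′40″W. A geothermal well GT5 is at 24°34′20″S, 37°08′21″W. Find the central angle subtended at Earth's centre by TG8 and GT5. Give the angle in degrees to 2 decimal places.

73.20°

TG8: φ = +47.54500°, λ = -23.21111°
GT5: φ = -24.57222°, λ = -37.13917°
Δφ = -72.1172°,  Δλ = -13.9281°
a = sin²(Δφ/2) + cos φ₁ cos φ₂ sin²(Δλ/2) = 0.355489
c = 2·arcsin(√a) = 1.277592 rad = 73.2006°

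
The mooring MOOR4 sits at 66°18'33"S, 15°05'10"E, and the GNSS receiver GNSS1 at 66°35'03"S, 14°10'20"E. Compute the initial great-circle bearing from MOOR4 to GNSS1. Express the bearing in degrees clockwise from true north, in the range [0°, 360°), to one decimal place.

MOOR4: φ = -66.30917°, λ = +15.08611°
GNSS1: φ = -66.58417°, λ = +14.17222°
Δλ = -0.9139°
y = sin Δλ · cos φ₂ = -0.006338
x = cos φ₁ sin φ₂ − sin φ₁ cos φ₂ cos Δλ = -0.004846
θ = atan2(y, x) = -127.3990° → 232.6010° (mod 360°)

232.6°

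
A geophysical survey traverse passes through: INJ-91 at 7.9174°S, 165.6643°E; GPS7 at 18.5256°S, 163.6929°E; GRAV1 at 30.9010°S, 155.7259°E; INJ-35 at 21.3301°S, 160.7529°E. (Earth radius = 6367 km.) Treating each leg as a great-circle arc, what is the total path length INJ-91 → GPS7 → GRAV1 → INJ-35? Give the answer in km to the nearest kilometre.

3965 km

INJ-91→GPS7: c = 0.188144 rad, d = 1197.91 km
GPS7→GRAV1: c = 0.250003 rad, d = 1591.77 km
GRAV1→INJ-35: c = 0.184619 rad, d = 1175.47 km
Total = 1197.91 + 1591.77 + 1175.47 = 3965.15 km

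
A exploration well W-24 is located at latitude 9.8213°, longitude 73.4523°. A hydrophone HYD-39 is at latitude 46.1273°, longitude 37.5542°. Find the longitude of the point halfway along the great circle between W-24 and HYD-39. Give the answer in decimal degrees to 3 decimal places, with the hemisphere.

Bx = cos φ₂ cos Δλ = 0.561420,  By = cos φ₂ sin Δλ = -0.406372
φₘ = atan2(sin φ₁ + sin φ₂, √((cos φ₁ + Bx)² + By²)) = 29.13618°
λₘ = λ₁ + atan2(By, cos φ₁ + Bx) = 58.73200°

58.732°E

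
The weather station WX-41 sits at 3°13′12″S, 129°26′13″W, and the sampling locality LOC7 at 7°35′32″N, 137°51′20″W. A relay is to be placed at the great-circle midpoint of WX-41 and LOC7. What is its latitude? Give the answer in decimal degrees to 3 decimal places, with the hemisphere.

WX-41: φ = -3.22000°, λ = -129.43694°
LOC7: φ = +7.59222°, λ = -137.85556°
Bx = cos φ₂ cos Δλ = 0.980553,  By = cos φ₂ sin Δλ = -0.145121
φₘ = atan2(sin φ₁ + sin φ₂, √((cos φ₁ + Bx)² + By²)) = 2.19202°
λₘ = λ₁ + atan2(By, cos φ₁ + Bx) = -133.63102°

2.192°N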